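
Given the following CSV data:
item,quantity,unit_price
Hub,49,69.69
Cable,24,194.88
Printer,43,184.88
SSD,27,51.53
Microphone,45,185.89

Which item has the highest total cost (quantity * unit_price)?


Computing row totals:
  Hub: 3414.81
  Cable: 4677.12
  Printer: 7949.84
  SSD: 1391.31
  Microphone: 8365.05
Maximum: Microphone (8365.05)

ANSWER: Microphone


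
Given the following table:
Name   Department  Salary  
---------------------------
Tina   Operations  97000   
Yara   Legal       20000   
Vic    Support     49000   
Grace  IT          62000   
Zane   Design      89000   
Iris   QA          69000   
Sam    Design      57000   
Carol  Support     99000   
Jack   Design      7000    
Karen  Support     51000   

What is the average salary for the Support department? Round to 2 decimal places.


Support department members:
  Vic: 49000
  Carol: 99000
  Karen: 51000
Sum = 199000
Count = 3
Average = 199000 / 3 = 66333.33

ANSWER: 66333.33


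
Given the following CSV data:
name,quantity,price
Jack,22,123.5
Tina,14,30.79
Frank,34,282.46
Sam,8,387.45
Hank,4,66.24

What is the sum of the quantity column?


Values in 'quantity' column:
  Row 1: 22
  Row 2: 14
  Row 3: 34
  Row 4: 8
  Row 5: 4
Sum = 22 + 14 + 34 + 8 + 4 = 82

ANSWER: 82


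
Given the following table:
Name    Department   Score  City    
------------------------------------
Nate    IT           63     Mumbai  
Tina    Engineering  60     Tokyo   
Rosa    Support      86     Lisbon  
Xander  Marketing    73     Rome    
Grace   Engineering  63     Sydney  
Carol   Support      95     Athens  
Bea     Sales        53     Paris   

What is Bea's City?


Row 7: Bea
City = Paris

ANSWER: Paris


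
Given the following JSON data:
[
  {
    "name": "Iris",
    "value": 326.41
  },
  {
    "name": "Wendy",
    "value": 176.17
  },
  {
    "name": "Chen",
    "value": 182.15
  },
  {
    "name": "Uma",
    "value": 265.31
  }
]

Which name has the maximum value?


Comparing values:
  Iris: 326.41
  Wendy: 176.17
  Chen: 182.15
  Uma: 265.31
Maximum: Iris (326.41)

ANSWER: Iris


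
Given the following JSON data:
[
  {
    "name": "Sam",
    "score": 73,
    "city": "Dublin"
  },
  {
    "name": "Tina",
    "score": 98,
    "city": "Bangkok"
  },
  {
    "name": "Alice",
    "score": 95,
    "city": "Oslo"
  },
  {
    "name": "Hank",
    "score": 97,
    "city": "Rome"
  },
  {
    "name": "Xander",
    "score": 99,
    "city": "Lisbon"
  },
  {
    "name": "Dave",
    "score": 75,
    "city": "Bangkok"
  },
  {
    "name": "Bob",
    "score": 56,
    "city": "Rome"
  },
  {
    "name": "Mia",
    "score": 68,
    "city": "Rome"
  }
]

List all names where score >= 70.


Filtering records where score >= 70:
  Sam (score=73) -> YES
  Tina (score=98) -> YES
  Alice (score=95) -> YES
  Hank (score=97) -> YES
  Xander (score=99) -> YES
  Dave (score=75) -> YES
  Bob (score=56) -> no
  Mia (score=68) -> no


ANSWER: Sam, Tina, Alice, Hank, Xander, Dave


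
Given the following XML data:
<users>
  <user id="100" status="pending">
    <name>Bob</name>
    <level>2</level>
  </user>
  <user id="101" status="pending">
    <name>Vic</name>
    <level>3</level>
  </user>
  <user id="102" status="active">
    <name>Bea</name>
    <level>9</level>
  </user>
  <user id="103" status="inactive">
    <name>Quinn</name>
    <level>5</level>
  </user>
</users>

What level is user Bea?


Finding user: Bea
<level>9</level>

ANSWER: 9


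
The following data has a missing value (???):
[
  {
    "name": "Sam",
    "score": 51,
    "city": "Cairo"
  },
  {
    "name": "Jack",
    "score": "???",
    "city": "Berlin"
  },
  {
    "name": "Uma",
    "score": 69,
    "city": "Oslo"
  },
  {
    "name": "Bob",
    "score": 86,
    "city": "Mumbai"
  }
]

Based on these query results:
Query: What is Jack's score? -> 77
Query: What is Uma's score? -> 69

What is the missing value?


The missing value is Jack's score
From query: Jack's score = 77

ANSWER: 77


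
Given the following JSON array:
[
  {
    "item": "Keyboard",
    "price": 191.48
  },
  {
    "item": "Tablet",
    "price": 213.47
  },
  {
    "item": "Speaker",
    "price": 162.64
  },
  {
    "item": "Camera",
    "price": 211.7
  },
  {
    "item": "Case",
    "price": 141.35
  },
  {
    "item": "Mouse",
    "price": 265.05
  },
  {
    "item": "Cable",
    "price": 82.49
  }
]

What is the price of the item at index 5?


Array index 5 -> Mouse
price = 265.05

ANSWER: 265.05


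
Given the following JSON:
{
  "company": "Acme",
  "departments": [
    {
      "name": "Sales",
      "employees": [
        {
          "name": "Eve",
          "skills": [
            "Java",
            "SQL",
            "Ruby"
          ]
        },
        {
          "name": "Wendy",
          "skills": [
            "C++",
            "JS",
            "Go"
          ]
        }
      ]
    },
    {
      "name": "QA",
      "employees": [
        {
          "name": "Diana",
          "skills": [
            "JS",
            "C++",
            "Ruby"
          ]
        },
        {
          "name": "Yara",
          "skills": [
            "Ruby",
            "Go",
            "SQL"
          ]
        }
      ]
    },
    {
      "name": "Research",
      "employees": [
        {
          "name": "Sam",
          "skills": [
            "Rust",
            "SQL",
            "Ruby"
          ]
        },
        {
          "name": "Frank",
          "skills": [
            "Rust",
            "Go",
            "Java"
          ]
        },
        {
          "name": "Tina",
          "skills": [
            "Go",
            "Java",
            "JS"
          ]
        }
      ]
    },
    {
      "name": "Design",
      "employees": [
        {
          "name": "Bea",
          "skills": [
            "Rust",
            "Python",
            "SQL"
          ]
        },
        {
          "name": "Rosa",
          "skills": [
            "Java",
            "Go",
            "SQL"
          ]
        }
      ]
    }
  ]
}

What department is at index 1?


Path: departments[1].name
Value: QA

ANSWER: QA


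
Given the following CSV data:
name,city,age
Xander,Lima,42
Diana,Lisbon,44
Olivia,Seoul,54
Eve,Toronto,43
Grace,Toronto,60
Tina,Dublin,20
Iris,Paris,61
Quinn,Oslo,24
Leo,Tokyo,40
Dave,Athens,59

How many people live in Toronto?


Scanning city column for 'Toronto':
  Row 4: Eve -> MATCH
  Row 5: Grace -> MATCH
Total matches: 2

ANSWER: 2


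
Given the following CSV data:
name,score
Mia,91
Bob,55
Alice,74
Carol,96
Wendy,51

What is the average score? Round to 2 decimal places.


Scores: 91, 55, 74, 96, 51
Sum = 367
Count = 5
Average = 367 / 5 = 73.40

ANSWER: 73.40


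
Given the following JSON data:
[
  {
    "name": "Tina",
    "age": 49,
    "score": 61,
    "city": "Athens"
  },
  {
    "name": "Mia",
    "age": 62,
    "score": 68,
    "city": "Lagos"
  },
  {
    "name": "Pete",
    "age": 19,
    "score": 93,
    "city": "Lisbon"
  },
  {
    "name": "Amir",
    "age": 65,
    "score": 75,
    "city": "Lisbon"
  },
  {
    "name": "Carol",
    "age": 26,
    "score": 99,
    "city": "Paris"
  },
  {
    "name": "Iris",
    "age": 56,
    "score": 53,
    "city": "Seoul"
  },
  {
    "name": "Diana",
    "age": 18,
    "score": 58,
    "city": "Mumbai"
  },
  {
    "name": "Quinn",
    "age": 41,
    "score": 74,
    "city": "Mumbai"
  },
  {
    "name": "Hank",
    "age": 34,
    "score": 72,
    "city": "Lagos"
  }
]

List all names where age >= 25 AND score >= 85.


Checking both conditions:
  Tina (age=49, score=61) -> no
  Mia (age=62, score=68) -> no
  Pete (age=19, score=93) -> no
  Amir (age=65, score=75) -> no
  Carol (age=26, score=99) -> YES
  Iris (age=56, score=53) -> no
  Diana (age=18, score=58) -> no
  Quinn (age=41, score=74) -> no
  Hank (age=34, score=72) -> no


ANSWER: Carol


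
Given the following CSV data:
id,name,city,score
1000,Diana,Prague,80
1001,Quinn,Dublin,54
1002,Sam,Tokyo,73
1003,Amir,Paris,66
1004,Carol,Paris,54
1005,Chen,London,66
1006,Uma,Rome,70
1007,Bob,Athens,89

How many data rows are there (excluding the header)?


Counting rows (excluding header):
Header: id,name,city,score
Data rows: 8

ANSWER: 8


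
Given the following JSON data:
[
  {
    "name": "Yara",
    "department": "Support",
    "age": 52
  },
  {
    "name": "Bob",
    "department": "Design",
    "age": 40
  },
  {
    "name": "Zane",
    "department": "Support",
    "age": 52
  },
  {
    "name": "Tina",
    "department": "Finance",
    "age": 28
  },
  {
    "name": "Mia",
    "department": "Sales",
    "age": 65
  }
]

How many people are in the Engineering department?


Scanning records for department = Engineering
  No matches found
Count: 0

ANSWER: 0


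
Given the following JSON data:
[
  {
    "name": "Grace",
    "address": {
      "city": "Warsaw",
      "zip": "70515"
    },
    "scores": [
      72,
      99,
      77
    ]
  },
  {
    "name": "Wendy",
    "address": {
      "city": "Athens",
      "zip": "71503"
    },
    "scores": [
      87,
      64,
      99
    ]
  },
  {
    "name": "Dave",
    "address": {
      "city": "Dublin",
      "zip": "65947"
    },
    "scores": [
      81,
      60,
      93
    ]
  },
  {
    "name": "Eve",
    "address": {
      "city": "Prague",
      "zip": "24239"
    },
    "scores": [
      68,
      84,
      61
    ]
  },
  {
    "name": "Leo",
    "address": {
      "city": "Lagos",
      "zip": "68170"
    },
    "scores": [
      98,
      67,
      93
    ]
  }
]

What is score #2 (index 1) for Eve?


Path: records[3].scores[1]
Value: 84

ANSWER: 84


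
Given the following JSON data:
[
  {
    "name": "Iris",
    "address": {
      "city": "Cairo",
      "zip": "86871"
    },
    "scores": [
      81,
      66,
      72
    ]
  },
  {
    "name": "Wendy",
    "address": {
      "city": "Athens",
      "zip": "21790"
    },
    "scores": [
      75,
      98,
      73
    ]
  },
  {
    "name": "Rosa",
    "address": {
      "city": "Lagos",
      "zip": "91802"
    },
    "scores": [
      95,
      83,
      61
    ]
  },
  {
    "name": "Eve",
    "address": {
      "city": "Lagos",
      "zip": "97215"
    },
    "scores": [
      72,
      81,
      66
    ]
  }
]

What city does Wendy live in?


Path: records[1].address.city
Value: Athens

ANSWER: Athens


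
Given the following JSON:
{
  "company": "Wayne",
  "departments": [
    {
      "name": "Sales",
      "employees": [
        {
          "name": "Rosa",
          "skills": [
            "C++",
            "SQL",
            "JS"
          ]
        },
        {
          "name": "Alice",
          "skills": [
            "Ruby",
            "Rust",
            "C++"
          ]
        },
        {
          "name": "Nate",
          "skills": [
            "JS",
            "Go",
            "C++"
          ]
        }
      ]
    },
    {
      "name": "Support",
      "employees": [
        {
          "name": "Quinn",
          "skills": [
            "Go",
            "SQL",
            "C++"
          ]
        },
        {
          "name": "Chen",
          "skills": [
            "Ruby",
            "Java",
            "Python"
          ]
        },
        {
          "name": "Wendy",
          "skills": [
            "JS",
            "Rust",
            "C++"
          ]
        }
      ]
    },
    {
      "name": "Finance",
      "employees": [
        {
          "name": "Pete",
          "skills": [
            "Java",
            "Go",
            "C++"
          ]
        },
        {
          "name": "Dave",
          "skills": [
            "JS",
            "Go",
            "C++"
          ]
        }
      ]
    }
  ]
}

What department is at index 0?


Path: departments[0].name
Value: Sales

ANSWER: Sales


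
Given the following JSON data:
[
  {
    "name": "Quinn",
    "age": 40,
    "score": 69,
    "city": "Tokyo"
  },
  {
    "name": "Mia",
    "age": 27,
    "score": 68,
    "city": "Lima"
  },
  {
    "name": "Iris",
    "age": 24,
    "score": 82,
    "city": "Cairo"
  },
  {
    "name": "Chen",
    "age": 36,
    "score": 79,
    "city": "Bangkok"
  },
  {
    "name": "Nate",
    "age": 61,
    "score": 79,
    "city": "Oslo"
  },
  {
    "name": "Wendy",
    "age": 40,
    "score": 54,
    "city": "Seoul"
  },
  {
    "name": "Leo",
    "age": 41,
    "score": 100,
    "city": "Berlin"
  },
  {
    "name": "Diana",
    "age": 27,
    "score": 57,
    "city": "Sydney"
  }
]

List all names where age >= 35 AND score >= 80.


Checking both conditions:
  Quinn (age=40, score=69) -> no
  Mia (age=27, score=68) -> no
  Iris (age=24, score=82) -> no
  Chen (age=36, score=79) -> no
  Nate (age=61, score=79) -> no
  Wendy (age=40, score=54) -> no
  Leo (age=41, score=100) -> YES
  Diana (age=27, score=57) -> no


ANSWER: Leo


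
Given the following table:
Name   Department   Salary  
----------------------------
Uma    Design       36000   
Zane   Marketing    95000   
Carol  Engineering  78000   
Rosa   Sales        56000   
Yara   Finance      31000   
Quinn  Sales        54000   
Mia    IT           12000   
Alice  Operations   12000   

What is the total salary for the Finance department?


Finance department members:
  Yara: 31000
Total = 31000 = 31000

ANSWER: 31000


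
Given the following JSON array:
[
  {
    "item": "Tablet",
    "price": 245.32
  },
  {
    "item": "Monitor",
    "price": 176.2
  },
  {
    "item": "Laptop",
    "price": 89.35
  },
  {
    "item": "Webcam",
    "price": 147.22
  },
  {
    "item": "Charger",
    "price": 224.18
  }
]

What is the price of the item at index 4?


Array index 4 -> Charger
price = 224.18

ANSWER: 224.18


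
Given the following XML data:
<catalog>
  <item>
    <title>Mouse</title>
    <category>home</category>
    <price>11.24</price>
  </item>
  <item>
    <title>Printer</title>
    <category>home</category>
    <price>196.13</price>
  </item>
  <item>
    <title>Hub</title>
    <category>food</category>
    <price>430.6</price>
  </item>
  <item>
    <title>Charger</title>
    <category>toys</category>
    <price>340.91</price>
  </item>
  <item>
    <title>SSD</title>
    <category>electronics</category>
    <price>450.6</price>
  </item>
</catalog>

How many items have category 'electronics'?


Scanning <item> elements for <category>electronics</category>:
  Item 5: SSD -> MATCH
Count: 1

ANSWER: 1


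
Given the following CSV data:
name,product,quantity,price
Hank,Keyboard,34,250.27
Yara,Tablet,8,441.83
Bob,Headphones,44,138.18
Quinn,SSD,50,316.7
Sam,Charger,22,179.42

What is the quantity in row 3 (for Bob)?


Row 3: Bob
Column 'quantity' = 44

ANSWER: 44


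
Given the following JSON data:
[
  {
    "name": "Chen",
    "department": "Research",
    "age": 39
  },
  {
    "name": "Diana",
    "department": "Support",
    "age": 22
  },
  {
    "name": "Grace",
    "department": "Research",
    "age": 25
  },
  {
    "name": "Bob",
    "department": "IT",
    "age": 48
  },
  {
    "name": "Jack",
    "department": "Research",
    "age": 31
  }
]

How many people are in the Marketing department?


Scanning records for department = Marketing
  No matches found
Count: 0

ANSWER: 0


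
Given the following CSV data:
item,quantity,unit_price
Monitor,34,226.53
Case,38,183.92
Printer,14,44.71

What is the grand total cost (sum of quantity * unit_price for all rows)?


Computing row totals:
  Monitor: 34 * 226.53 = 7702.02
  Case: 38 * 183.92 = 6988.96
  Printer: 14 * 44.71 = 625.94
Grand total = 7702.02 + 6988.96 + 625.94 = 15316.92

ANSWER: 15316.92


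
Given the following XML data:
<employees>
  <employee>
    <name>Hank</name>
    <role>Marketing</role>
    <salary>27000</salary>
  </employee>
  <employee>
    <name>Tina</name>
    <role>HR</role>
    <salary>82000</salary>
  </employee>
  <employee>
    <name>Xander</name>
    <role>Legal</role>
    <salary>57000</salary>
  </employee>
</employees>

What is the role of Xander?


Searching for <employee> with <name>Xander</name>
Found at position 3
<role>Legal</role>

ANSWER: Legal


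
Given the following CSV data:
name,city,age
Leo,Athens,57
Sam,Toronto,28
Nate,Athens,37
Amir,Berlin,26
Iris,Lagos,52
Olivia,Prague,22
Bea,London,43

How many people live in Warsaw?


Scanning city column for 'Warsaw':
Total matches: 0

ANSWER: 0


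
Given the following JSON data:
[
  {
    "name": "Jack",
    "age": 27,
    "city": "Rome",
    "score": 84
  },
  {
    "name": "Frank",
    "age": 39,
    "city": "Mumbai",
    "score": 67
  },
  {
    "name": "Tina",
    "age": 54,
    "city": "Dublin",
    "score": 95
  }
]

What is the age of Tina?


Looking up record where name = Tina
Record index: 2
Field 'age' = 54

ANSWER: 54


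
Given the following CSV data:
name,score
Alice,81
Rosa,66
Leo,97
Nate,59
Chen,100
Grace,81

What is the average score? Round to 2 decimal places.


Scores: 81, 66, 97, 59, 100, 81
Sum = 484
Count = 6
Average = 484 / 6 = 80.67

ANSWER: 80.67


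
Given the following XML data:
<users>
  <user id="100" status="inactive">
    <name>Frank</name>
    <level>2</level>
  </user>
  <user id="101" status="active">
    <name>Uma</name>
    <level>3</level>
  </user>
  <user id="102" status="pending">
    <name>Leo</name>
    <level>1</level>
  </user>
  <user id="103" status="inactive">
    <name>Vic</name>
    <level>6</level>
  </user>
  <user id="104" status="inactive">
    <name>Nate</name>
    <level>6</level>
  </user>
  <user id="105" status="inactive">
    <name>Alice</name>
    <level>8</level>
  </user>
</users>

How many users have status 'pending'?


Counting users with status='pending':
  Leo (id=102) -> MATCH
Count: 1

ANSWER: 1


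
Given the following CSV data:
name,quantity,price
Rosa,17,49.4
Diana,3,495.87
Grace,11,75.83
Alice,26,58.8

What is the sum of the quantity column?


Values in 'quantity' column:
  Row 1: 17
  Row 2: 3
  Row 3: 11
  Row 4: 26
Sum = 17 + 3 + 11 + 26 = 57

ANSWER: 57


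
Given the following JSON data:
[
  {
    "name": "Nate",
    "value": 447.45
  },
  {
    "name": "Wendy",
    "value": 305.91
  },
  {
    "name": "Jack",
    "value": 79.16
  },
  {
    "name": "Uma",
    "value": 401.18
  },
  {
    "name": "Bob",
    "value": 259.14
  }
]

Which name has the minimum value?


Comparing values:
  Nate: 447.45
  Wendy: 305.91
  Jack: 79.16
  Uma: 401.18
  Bob: 259.14
Minimum: Jack (79.16)

ANSWER: Jack


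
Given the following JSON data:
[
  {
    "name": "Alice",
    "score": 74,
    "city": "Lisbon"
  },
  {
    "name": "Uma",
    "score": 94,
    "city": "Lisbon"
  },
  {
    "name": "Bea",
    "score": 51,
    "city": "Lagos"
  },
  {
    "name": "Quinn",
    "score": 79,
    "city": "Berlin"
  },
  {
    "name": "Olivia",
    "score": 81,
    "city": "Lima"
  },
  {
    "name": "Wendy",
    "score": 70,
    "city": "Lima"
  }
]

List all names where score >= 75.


Filtering records where score >= 75:
  Alice (score=74) -> no
  Uma (score=94) -> YES
  Bea (score=51) -> no
  Quinn (score=79) -> YES
  Olivia (score=81) -> YES
  Wendy (score=70) -> no


ANSWER: Uma, Quinn, Olivia


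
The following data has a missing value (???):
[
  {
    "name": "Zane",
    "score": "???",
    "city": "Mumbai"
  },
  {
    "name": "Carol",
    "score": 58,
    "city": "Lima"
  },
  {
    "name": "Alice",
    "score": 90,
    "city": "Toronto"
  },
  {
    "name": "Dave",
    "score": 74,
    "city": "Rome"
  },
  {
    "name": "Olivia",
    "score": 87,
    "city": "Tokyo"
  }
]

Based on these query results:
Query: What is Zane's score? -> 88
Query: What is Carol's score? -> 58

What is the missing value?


The missing value is Zane's score
From query: Zane's score = 88

ANSWER: 88


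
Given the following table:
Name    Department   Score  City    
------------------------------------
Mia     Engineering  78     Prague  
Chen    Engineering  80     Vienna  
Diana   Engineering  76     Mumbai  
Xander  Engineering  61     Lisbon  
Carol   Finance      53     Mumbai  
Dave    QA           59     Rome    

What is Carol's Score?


Row 5: Carol
Score = 53

ANSWER: 53


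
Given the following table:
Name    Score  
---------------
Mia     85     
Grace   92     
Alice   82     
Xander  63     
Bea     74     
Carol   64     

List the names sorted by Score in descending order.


Sorting by Score (descending):
  Grace: 92
  Mia: 85
  Alice: 82
  Bea: 74
  Carol: 64
  Xander: 63


ANSWER: Grace, Mia, Alice, Bea, Carol, Xander


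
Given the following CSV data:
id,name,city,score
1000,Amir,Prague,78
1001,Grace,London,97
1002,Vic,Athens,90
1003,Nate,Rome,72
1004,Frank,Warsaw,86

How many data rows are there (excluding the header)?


Counting rows (excluding header):
Header: id,name,city,score
Data rows: 5

ANSWER: 5


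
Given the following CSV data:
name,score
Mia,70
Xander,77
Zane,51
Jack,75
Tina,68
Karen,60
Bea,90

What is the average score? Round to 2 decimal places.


Scores: 70, 77, 51, 75, 68, 60, 90
Sum = 491
Count = 7
Average = 491 / 7 = 70.14

ANSWER: 70.14


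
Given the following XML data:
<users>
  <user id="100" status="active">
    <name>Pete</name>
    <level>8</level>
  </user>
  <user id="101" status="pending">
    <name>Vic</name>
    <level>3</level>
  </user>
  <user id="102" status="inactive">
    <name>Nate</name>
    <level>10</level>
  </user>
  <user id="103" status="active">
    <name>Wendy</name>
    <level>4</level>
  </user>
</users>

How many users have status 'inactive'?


Counting users with status='inactive':
  Nate (id=102) -> MATCH
Count: 1

ANSWER: 1


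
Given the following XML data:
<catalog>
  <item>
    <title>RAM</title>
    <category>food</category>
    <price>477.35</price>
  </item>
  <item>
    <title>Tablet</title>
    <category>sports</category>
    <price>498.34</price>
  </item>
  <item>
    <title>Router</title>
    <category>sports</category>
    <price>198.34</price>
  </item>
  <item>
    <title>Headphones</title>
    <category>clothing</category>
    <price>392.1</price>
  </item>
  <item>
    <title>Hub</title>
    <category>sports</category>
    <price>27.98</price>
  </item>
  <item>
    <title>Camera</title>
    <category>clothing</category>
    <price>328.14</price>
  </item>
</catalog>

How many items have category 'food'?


Scanning <item> elements for <category>food</category>:
  Item 1: RAM -> MATCH
Count: 1

ANSWER: 1


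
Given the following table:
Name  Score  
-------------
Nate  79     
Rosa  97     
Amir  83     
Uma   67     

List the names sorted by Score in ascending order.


Sorting by Score (ascending):
  Uma: 67
  Nate: 79
  Amir: 83
  Rosa: 97


ANSWER: Uma, Nate, Amir, Rosa


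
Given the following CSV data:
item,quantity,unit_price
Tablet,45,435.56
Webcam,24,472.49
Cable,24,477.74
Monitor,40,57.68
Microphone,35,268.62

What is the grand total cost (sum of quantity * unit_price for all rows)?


Computing row totals:
  Tablet: 45 * 435.56 = 19600.2
  Webcam: 24 * 472.49 = 11339.76
  Cable: 24 * 477.74 = 11465.76
  Monitor: 40 * 57.68 = 2307.2
  Microphone: 35 * 268.62 = 9401.7
Grand total = 19600.2 + 11339.76 + 11465.76 + 2307.2 + 9401.7 = 54114.62

ANSWER: 54114.62


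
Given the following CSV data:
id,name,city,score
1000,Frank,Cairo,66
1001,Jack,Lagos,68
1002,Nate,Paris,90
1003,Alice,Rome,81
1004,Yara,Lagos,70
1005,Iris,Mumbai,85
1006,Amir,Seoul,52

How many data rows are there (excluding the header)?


Counting rows (excluding header):
Header: id,name,city,score
Data rows: 7

ANSWER: 7


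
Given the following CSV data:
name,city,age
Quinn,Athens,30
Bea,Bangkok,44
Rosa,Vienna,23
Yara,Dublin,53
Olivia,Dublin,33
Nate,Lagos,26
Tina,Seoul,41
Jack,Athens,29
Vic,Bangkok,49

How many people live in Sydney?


Scanning city column for 'Sydney':
Total matches: 0

ANSWER: 0


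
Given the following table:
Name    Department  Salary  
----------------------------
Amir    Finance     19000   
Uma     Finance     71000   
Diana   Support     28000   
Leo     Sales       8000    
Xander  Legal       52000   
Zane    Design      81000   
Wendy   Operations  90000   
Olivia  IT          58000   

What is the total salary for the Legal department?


Legal department members:
  Xander: 52000
Total = 52000 = 52000

ANSWER: 52000


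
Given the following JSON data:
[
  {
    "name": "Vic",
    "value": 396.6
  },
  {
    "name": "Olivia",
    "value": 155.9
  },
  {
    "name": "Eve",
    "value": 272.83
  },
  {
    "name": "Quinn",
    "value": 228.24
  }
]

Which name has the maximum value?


Comparing values:
  Vic: 396.6
  Olivia: 155.9
  Eve: 272.83
  Quinn: 228.24
Maximum: Vic (396.6)

ANSWER: Vic


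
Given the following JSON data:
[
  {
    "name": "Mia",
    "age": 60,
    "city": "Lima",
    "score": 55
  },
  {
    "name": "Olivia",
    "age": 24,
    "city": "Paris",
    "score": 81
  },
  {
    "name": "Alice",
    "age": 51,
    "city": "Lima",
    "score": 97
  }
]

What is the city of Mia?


Looking up record where name = Mia
Record index: 0
Field 'city' = Lima

ANSWER: Lima


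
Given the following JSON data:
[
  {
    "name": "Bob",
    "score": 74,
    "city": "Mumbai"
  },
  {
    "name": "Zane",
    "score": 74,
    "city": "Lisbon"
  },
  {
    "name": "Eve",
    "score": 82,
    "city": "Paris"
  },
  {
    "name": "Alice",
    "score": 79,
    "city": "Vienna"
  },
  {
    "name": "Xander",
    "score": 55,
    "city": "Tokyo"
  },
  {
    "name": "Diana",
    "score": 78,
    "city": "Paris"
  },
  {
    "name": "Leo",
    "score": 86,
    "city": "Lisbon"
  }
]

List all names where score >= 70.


Filtering records where score >= 70:
  Bob (score=74) -> YES
  Zane (score=74) -> YES
  Eve (score=82) -> YES
  Alice (score=79) -> YES
  Xander (score=55) -> no
  Diana (score=78) -> YES
  Leo (score=86) -> YES


ANSWER: Bob, Zane, Eve, Alice, Diana, Leo


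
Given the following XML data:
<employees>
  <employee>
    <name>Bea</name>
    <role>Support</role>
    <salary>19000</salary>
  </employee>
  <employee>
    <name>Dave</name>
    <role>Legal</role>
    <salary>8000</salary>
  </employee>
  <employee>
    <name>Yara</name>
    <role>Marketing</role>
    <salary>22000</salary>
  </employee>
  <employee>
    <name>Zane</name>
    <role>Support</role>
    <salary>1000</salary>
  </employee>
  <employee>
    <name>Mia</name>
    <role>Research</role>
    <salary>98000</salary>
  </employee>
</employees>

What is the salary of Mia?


Searching for <employee> with <name>Mia</name>
Found at position 5
<salary>98000</salary>

ANSWER: 98000


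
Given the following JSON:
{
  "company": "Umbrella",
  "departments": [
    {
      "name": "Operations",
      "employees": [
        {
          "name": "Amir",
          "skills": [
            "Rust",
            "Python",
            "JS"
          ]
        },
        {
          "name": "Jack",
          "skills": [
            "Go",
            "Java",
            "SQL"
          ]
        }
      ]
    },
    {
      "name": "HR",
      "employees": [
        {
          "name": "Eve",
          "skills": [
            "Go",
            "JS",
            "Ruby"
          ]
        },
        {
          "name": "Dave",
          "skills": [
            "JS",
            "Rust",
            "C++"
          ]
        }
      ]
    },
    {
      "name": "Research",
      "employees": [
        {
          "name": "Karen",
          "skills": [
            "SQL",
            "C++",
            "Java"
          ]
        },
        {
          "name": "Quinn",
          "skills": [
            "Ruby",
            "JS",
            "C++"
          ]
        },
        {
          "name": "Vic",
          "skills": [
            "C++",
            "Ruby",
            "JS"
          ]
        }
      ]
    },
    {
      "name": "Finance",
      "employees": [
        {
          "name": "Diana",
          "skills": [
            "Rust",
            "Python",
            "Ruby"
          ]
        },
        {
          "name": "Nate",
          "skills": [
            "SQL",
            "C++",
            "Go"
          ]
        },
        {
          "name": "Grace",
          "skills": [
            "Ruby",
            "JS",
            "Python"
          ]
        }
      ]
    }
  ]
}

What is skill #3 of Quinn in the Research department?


Path: departments[2].employees[1].skills[2]
Value: C++

ANSWER: C++


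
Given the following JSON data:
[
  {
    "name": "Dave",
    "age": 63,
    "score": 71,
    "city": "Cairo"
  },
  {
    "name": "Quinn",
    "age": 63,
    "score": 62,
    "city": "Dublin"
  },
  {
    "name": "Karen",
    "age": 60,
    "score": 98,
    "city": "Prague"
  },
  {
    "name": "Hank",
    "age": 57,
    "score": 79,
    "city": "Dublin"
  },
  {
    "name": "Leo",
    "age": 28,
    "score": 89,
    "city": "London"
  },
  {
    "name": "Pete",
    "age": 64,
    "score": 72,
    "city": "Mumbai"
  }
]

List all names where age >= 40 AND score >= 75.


Checking both conditions:
  Dave (age=63, score=71) -> no
  Quinn (age=63, score=62) -> no
  Karen (age=60, score=98) -> YES
  Hank (age=57, score=79) -> YES
  Leo (age=28, score=89) -> no
  Pete (age=64, score=72) -> no


ANSWER: Karen, Hank


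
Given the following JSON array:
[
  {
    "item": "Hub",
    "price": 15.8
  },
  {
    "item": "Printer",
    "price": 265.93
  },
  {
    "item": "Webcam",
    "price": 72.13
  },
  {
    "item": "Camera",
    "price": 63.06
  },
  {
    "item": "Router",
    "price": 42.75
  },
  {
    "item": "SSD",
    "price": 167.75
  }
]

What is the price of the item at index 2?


Array index 2 -> Webcam
price = 72.13

ANSWER: 72.13


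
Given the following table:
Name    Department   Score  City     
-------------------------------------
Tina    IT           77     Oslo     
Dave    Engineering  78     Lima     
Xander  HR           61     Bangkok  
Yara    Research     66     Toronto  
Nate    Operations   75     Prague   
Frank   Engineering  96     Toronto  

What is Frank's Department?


Row 6: Frank
Department = Engineering

ANSWER: Engineering


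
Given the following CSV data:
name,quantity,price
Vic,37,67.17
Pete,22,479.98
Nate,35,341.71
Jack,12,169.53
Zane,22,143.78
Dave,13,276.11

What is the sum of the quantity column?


Values in 'quantity' column:
  Row 1: 37
  Row 2: 22
  Row 3: 35
  Row 4: 12
  Row 5: 22
  Row 6: 13
Sum = 37 + 22 + 35 + 12 + 22 + 13 = 141

ANSWER: 141


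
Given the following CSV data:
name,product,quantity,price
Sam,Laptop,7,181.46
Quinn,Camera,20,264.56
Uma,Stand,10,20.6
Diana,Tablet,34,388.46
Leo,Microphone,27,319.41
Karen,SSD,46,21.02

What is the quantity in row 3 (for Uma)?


Row 3: Uma
Column 'quantity' = 10

ANSWER: 10


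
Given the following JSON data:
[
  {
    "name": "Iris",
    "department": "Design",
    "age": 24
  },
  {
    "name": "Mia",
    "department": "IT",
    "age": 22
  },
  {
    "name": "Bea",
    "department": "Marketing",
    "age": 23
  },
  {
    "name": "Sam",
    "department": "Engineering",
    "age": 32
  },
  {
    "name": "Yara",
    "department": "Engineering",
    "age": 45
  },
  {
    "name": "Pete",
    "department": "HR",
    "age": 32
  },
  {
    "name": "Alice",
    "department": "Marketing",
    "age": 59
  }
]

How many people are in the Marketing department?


Scanning records for department = Marketing
  Record 2: Bea
  Record 6: Alice
Count: 2

ANSWER: 2


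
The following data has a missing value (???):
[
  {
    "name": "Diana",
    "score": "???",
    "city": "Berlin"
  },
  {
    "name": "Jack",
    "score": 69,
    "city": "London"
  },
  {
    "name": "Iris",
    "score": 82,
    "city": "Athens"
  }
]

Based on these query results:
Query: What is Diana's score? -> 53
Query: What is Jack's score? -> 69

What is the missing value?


The missing value is Diana's score
From query: Diana's score = 53

ANSWER: 53


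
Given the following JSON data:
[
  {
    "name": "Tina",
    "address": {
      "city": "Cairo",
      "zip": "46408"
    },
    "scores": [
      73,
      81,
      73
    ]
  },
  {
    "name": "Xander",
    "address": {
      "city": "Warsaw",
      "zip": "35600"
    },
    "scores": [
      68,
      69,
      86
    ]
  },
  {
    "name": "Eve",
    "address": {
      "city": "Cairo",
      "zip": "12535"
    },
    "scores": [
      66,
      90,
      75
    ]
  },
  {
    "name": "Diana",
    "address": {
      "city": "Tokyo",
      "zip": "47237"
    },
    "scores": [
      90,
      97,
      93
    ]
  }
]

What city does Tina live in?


Path: records[0].address.city
Value: Cairo

ANSWER: Cairo


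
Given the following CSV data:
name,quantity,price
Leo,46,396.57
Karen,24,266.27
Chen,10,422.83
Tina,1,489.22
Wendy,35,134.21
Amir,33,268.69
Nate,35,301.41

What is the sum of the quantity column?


Values in 'quantity' column:
  Row 1: 46
  Row 2: 24
  Row 3: 10
  Row 4: 1
  Row 5: 35
  Row 6: 33
  Row 7: 35
Sum = 46 + 24 + 10 + 1 + 35 + 33 + 35 = 184

ANSWER: 184


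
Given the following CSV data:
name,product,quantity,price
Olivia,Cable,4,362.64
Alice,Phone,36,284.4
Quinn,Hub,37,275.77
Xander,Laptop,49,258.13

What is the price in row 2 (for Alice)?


Row 2: Alice
Column 'price' = 284.4

ANSWER: 284.4


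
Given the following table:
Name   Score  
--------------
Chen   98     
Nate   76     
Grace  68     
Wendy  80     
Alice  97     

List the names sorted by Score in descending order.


Sorting by Score (descending):
  Chen: 98
  Alice: 97
  Wendy: 80
  Nate: 76
  Grace: 68


ANSWER: Chen, Alice, Wendy, Nate, Grace


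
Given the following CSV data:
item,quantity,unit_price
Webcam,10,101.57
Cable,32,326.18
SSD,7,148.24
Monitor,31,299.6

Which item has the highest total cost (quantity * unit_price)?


Computing row totals:
  Webcam: 1015.7
  Cable: 10437.76
  SSD: 1037.68
  Monitor: 9287.6
Maximum: Cable (10437.76)

ANSWER: Cable


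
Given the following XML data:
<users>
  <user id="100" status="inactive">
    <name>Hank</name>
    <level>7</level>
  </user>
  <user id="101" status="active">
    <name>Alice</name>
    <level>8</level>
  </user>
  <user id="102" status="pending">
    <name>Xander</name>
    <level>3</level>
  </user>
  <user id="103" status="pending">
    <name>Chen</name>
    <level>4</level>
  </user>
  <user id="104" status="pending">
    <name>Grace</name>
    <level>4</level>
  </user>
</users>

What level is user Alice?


Finding user: Alice
<level>8</level>

ANSWER: 8


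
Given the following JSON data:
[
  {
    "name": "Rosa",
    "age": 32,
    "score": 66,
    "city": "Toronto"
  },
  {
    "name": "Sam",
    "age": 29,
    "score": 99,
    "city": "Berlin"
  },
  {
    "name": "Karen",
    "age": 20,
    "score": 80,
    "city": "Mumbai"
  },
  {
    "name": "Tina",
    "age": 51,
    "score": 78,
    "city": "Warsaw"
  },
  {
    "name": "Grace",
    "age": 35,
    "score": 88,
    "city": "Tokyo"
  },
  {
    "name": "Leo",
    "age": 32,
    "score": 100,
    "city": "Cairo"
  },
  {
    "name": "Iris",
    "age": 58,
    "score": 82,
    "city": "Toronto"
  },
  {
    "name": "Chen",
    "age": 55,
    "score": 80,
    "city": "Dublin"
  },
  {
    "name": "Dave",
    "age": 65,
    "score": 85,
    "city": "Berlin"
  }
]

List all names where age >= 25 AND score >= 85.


Checking both conditions:
  Rosa (age=32, score=66) -> no
  Sam (age=29, score=99) -> YES
  Karen (age=20, score=80) -> no
  Tina (age=51, score=78) -> no
  Grace (age=35, score=88) -> YES
  Leo (age=32, score=100) -> YES
  Iris (age=58, score=82) -> no
  Chen (age=55, score=80) -> no
  Dave (age=65, score=85) -> YES


ANSWER: Sam, Grace, Leo, Dave


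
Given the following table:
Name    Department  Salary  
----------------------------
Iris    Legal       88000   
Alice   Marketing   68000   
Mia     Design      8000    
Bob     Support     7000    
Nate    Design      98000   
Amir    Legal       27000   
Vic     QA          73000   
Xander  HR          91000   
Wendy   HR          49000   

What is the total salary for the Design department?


Design department members:
  Mia: 8000
  Nate: 98000
Total = 8000 + 98000 = 106000

ANSWER: 106000


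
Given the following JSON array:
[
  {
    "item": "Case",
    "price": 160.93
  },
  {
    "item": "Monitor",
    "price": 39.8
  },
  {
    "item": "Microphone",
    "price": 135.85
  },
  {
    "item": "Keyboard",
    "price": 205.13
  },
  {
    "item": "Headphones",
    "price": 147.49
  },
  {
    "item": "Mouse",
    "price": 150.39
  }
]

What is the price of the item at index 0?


Array index 0 -> Case
price = 160.93

ANSWER: 160.93


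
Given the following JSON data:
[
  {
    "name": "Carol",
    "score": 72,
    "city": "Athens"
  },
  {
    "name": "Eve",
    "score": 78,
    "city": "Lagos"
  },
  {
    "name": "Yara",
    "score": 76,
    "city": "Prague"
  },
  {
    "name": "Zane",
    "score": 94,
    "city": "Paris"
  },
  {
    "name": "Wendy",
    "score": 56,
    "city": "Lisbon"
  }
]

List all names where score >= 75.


Filtering records where score >= 75:
  Carol (score=72) -> no
  Eve (score=78) -> YES
  Yara (score=76) -> YES
  Zane (score=94) -> YES
  Wendy (score=56) -> no


ANSWER: Eve, Yara, Zane


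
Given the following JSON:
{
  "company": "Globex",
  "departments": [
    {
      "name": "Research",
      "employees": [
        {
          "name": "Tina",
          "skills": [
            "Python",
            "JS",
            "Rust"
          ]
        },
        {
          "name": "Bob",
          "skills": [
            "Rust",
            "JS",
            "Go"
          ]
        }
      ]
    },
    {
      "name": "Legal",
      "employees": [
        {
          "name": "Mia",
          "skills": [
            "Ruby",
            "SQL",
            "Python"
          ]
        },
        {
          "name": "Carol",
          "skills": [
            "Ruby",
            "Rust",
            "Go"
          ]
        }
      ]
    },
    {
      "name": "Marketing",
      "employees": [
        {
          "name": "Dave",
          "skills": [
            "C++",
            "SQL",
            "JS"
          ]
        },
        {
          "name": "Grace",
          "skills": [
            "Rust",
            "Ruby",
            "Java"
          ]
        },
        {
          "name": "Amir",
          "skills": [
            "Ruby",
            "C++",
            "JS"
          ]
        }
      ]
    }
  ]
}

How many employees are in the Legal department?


Path: departments[1].employees
Count: 2

ANSWER: 2


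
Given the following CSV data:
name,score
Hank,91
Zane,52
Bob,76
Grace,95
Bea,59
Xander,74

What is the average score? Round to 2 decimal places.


Scores: 91, 52, 76, 95, 59, 74
Sum = 447
Count = 6
Average = 447 / 6 = 74.50

ANSWER: 74.50


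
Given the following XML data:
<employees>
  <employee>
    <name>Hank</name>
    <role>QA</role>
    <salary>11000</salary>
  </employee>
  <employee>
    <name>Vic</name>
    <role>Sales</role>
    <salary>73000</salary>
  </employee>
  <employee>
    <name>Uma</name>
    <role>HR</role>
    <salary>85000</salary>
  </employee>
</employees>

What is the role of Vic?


Searching for <employee> with <name>Vic</name>
Found at position 2
<role>Sales</role>

ANSWER: Sales


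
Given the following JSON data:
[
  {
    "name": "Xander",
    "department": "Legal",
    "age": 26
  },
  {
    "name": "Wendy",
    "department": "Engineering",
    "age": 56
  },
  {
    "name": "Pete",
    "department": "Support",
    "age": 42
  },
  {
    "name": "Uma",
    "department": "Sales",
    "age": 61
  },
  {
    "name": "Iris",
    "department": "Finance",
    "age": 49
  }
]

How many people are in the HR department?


Scanning records for department = HR
  No matches found
Count: 0

ANSWER: 0


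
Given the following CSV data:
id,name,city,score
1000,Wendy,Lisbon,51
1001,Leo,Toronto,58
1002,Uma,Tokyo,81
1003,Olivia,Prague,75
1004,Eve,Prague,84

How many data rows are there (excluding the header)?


Counting rows (excluding header):
Header: id,name,city,score
Data rows: 5

ANSWER: 5


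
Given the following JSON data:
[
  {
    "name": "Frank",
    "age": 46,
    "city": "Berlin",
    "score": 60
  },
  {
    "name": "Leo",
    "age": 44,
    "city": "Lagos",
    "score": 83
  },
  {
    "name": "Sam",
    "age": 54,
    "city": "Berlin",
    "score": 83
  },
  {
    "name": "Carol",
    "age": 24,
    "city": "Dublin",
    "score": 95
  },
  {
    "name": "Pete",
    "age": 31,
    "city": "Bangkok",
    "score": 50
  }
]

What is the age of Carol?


Looking up record where name = Carol
Record index: 3
Field 'age' = 24

ANSWER: 24
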